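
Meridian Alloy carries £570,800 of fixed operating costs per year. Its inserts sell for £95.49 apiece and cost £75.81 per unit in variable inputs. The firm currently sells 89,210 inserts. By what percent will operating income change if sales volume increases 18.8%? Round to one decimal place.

+27.9%

Total contribution margin = 89,210 × £19.68 = £1,755,652.80.
EBIT = £1,755,652.80 − £570,800 = £1,184,852.80.
Degree of operating leverage = £1,755,652.80 / £1,184,852.80 = 1.4817.
So EBIT moves 1.4817 × (+18.8%) = +27.9%.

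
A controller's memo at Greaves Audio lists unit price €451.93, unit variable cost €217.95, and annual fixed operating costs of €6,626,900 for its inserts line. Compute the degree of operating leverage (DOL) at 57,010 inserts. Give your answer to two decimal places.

1.99

Contribution at this volume is 57,010 × €233.98 = €13,339,199.80.
Subtracting fixed costs: EBIT = €13,339,199.80 − €6,626,900 = €6,712,299.80.
DOL = contribution ÷ EBIT = €13,339,199.80 ÷ €6,712,299.80 = 1.9873.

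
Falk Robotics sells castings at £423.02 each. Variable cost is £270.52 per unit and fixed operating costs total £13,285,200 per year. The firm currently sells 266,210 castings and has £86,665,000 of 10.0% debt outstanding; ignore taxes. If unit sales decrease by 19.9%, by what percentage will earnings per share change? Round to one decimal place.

-43.3%

At 266,210 units, contribution = 266,210 × £152.50 = £40,597,025.00.
EBIT = £40,597,025.00 − £13,285,200 = £27,311,825.00.
After interest of £8,666,500.00, pre-tax earnings = £18,645,325.00.
DCL = total CM / (EBIT − I) = £40,597,025.00 / £18,645,325.00 = 2.1773.
%ΔEPS = DCL × %ΔSales = 2.1773 × -19.9% = -43.3%.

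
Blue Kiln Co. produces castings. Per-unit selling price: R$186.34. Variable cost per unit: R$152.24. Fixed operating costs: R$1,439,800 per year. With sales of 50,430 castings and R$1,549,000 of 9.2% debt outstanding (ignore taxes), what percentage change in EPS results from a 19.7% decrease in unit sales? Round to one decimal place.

Total contribution margin = 50,430 × R$34.10 = R$1,719,663.00.
EBIT = R$1,719,663.00 − R$1,439,800 = R$279,863.00.
After interest of R$142,508.00, pre-tax earnings = R$137,355.00.
DCL = total CM / (EBIT − I) = R$1,719,663.00 / R$137,355.00 = 12.5198.
%ΔEPS = DCL × %ΔSales = 12.5198 × -19.7% = -246.6%.

-246.6%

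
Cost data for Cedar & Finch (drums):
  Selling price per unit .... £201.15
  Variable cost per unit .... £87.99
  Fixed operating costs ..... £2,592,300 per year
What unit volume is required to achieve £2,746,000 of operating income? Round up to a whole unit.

47,175 drums

Unit CM = price − variable cost = £201.15 − £87.99 = £113.16.
Required volume = (fixed costs + target profit) ÷ CM = (£2,592,300 + £2,746,000) ÷ £113.16 = 47,174.80, so 47,175 drums.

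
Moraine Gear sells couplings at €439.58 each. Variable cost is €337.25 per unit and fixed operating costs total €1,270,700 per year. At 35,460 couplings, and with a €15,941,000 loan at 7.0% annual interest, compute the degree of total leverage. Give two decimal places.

2.92

Total contribution margin = 35,460 × €102.33 = €3,628,621.80.
EBIT = €3,628,621.80 − €1,270,700 = €2,357,921.80. Interest = €1,115,870.00.
DOL = €3,628,621.80 ÷ €2,357,921.80 = 1.5389; DFL = €2,357,921.80 ÷ €1,242,051.80 = 1.8984.
Combined leverage = 1.5389 × 1.8984 = 2.9214.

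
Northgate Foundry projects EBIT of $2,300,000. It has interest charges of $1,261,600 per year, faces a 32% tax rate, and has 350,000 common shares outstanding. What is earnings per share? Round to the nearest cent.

Pre-tax income = $2,300,000 − $1,261,600.00 = $1,038,400.00.
Net income = $1,038,400.00 × (1 − 0.32) = $706,112.00.
EPS = $706,112.00 ÷ 350,000 = $2.02.

$2.02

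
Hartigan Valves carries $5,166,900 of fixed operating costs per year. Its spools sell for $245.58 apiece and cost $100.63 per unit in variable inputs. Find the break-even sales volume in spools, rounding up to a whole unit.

35,647 spools

Unit CM = price − variable cost = $245.58 − $100.63 = $144.95.
Break-even Q = $5,166,900 / $144.95 = 35,646.08 → 35,647 spools.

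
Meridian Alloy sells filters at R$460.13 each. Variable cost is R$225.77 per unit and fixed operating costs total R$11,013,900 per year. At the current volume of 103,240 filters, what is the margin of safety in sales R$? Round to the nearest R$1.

Contribution margin per unit = R$460.13 − R$225.77 = R$234.36. Break-even units = R$11,013,900 ÷ R$234.36 = 46,995.65; break-even revenue = 46,995.65 × R$460.13 = R$21,624,107.39.
Current sales = 103,240 × R$460.13 = R$47,503,821.20.
Margin of safety = R$47,503,821.20 − R$21,624,107.39 = R$25,879,714.

R$25,879,714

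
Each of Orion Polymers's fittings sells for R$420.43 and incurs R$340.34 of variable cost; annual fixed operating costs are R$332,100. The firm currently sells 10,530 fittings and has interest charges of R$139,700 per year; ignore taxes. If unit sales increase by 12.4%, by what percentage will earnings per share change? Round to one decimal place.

At 10,530 units, contribution = 10,530 × R$80.09 = R$843,347.70.
EBIT = R$843,347.70 − R$332,100 = R$511,247.70.
After interest of R$139,700.00, pre-tax earnings = R$371,547.70.
DCL = total CM / (EBIT − I) = R$843,347.70 / R$371,547.70 = 2.2698.
%ΔEPS = DCL × %ΔSales = 2.2698 × +12.4% = +28.1%.

+28.1%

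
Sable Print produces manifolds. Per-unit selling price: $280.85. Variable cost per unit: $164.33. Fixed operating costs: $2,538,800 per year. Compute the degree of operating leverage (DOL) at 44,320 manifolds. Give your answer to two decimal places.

1.97

Contribution at this volume is 44,320 × $116.52 = $5,164,166.40.
EBIT = $5,164,166.40 − $2,538,800 = $2,625,366.40.
Degree of operating leverage = $5,164,166.40 / $2,625,366.40 = 1.9670.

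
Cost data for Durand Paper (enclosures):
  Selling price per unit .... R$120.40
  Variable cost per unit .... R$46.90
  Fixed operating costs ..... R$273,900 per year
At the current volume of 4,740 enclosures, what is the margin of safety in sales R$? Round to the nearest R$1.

Contribution margin per unit = R$120.40 − R$46.90 = R$73.50. Break-even units = R$273,900 ÷ R$73.50 = 3,726.53; break-even revenue = 3,726.53 × R$120.40 = R$448,674.29.
Actual sales revenue = 4,740 × R$120.40 = R$570,696.00.
Margin of safety = R$570,696.00 − R$448,674.29 = R$122,022.

R$122,022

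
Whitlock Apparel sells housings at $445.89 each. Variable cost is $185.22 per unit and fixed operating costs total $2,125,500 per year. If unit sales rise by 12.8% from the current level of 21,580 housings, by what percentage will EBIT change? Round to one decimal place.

At 21,580 units, contribution = 21,580 × $260.67 = $5,625,258.60.
Subtracting fixed costs: EBIT = $5,625,258.60 − $2,125,500 = $3,499,758.60.
So DOL = total CM / EBIT = $5,625,258.60 / $3,499,758.60 = 1.6073.
%ΔEBIT = DOL × %ΔSales = 1.6073 × +12.8% = +20.6%.

+20.6%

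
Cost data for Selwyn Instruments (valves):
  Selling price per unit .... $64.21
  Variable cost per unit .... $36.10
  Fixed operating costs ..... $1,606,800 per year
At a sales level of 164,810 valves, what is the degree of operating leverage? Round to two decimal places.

1.53

Contribution at this volume is 164,810 × $28.11 = $4,632,809.10.
Subtracting fixed costs: EBIT = $4,632,809.10 − $1,606,800 = $3,026,009.10.
DOL = contribution ÷ EBIT = $4,632,809.10 ÷ $3,026,009.10 = 1.5310.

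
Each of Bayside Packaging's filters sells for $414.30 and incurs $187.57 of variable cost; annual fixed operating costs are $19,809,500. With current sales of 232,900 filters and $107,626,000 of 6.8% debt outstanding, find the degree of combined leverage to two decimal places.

Contribution at this volume is 232,900 × $226.73 = $52,805,417.00.
EBIT = $52,805,417.00 − $19,809,500 = $32,995,917.00. Interest = $7,318,568.00, so EBIT − I = $25,677,349.00.
Degree of total leverage = total CM / (EBIT − interest) = $52,805,417.00 / $25,677,349.00 = 2.0565.

2.06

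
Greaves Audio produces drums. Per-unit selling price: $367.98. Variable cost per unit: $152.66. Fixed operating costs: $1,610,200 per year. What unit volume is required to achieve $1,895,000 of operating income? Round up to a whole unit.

Unit CM = price − variable cost = $367.98 − $152.66 = $215.32.
Need Q such that Q × $215.32 − $1,610,200 = $1,895,000, i.e. Q = $3,505,200 / $215.32 = 16,279.03 → 16,280.

16,280 drums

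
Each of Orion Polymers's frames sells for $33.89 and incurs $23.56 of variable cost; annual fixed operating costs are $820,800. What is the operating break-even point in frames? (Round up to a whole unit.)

Contribution margin per unit = $33.89 − $23.56 = $10.33.
Break-even volume = fixed costs ÷ CM per unit = $820,800 ÷ $10.33 = 79,457.89, so 79,458 frames.

79,458 frames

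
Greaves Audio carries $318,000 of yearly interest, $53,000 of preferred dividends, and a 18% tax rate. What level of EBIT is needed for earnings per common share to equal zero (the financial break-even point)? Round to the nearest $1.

Grossing the preferred dividend up to pre-tax terms: $53,000 / (1 − 0.18) = $64,634.15.
Financial break-even EBIT = interest + D_p ÷ (1 − t) = $318,000 + $64,634.15 = $382,634.15.

$382,634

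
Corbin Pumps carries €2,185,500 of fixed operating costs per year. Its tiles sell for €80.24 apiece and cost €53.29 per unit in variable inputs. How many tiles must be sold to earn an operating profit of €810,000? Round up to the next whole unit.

Each unit contributes €80.24 − €53.29 = €26.95.
Units = (FC + target) / CM = (€2,185,500 + €810,000) / €26.95 = 111,150.28, so 111,151 tiles.

111,151 tiles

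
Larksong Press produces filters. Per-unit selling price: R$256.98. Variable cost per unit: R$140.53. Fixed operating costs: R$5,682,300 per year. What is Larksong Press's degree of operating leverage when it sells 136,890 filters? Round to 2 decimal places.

1.55

Contribution at this volume is 136,890 × R$116.45 = R$15,940,840.50.
Subtracting fixed costs: EBIT = R$15,940,840.50 − R$5,682,300 = R$10,258,540.50.
Degree of operating leverage = R$15,940,840.50 / R$10,258,540.50 = 1.5539.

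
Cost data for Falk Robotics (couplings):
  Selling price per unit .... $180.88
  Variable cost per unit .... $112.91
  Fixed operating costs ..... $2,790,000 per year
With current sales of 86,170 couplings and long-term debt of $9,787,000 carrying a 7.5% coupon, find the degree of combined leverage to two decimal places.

At 86,170 units, contribution = 86,170 × $67.97 = $5,856,974.90.
Subtracting fixed costs: EBIT = $5,856,974.90 − $2,790,000 = $3,066,974.90. Interest = $734,025.00.
DOL = $5,856,974.90 ÷ $3,066,974.90 = 1.9097; DFL = $3,066,974.90 ÷ $2,332,949.90 = 1.3146.
DCL = DOL × DFL = 1.9097 × 1.3146 = 2.5105.

2.51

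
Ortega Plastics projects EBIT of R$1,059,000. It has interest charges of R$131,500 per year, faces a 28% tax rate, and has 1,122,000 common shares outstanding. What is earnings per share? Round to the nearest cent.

Interest = R$131,500.00, so EBT = R$1,059,000 − R$131,500.00 = R$927,500.00.
After tax at 28%: net income = R$927,500.00 × 0.72 = R$667,800.00.
EPS = R$667,800.00 ÷ 1,122,000 = R$0.60.

R$0.60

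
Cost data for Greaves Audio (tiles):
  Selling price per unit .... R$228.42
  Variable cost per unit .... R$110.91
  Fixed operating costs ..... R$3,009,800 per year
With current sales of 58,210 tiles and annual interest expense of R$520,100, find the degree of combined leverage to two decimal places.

2.07

Contribution at this volume is 58,210 × R$117.51 = R$6,840,257.10.
Operating income = contribution − fixed costs = R$6,840,257.10 − R$3,009,800 = R$3,830,457.10. Interest = R$520,100.00, so EBIT − I = R$3,310,357.10.
Degree of total leverage = total CM / (EBIT − interest) = R$6,840,257.10 / R$3,310,357.10 = 2.0663.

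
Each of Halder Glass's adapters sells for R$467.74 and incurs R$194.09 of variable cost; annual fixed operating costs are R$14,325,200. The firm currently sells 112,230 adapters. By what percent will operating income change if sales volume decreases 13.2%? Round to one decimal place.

-24.7%

At 112,230 units, contribution = 112,230 × R$273.65 = R$30,711,739.50.
Subtracting fixed costs: EBIT = R$30,711,739.50 − R$14,325,200 = R$16,386,539.50.
Degree of operating leverage = R$30,711,739.50 / R$16,386,539.50 = 1.8742.
Operating income changes by 1.8742 × -13.2% = -24.7%.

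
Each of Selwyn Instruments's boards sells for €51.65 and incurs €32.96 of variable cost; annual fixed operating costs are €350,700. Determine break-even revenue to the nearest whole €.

Contribution margin per unit = €51.65 − €32.96 = €18.69, a CM ratio of €18.69 ÷ €51.65 = 0.3619.
Break-even revenue = fixed costs × price ÷ CM = €350,700 × €51.65 ÷ €18.69 = €969,163.

€969,163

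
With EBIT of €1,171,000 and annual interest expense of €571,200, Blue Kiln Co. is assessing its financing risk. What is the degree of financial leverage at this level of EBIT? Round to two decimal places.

1.95

Annual interest charges come to €571,200.00.
DFL = EBIT ÷ (EBIT − I) = €1,171,000 ÷ (€1,171,000 − €571,200.00) = €1,171,000 ÷ €599,800.00 = 1.9523.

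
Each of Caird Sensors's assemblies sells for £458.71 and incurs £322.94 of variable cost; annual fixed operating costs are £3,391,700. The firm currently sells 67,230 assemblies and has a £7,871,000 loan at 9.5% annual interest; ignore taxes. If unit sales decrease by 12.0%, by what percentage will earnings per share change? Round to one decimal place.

-22.0%

Total contribution margin = 67,230 × £135.77 = £9,127,817.10.
Subtracting fixed costs: EBIT = £9,127,817.10 − £3,391,700 = £5,736,117.10.
After interest of £747,745.00, pre-tax earnings = £4,988,372.10.
DCL = total CM / (EBIT − I) = £9,127,817.10 / £4,988,372.10 = 1.8298.
EPS therefore changes by 1.8298 × (-12.0%) = -22.0%.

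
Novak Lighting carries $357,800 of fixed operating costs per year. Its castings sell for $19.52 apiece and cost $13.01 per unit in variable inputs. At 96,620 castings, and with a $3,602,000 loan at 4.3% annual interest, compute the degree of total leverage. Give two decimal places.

5.41

Total contribution margin = 96,620 × $6.51 = $628,996.20.
EBIT = $628,996.20 − $357,800 = $271,196.20. Interest = $154,886.00, so EBIT − I = $116,310.20.
DCL = contribution ÷ (EBIT − I) = $628,996.20 ÷ $116,310.20 = 5.4079.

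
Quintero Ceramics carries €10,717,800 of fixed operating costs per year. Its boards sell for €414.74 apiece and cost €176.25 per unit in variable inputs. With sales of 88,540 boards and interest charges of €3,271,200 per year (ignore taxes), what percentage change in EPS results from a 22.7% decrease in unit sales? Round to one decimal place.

-67.3%

Contribution at this volume is 88,540 × €238.49 = €21,115,904.60.
EBIT = €21,115,904.60 − €10,717,800 = €10,398,104.60.
After interest of €3,271,200.00, pre-tax earnings = €7,126,904.60.
DCL = total CM / (EBIT − I) = €21,115,904.60 / €7,126,904.60 = 2.9628.
EPS therefore changes by 2.9628 × (-22.7%) = -67.3%.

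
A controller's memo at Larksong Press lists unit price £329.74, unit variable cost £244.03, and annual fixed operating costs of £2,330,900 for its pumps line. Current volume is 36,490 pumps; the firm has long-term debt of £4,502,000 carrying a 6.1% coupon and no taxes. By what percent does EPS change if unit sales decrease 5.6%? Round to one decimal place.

-33.6%

Contribution at this volume is 36,490 × £85.71 = £3,127,557.90.
Operating income = contribution − fixed costs = £3,127,557.90 − £2,330,900 = £796,657.90.
After interest of £274,622.00, pre-tax earnings = £522,035.90.
DCL = total CM / (EBIT − I) = £3,127,557.90 / £522,035.90 = 5.9911.
EPS therefore changes by 5.9911 × (-5.6%) = -33.6%.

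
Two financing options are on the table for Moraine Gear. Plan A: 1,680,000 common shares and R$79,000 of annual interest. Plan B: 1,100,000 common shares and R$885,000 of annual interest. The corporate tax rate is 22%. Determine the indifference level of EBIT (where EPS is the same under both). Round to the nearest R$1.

R$2,413,621

At indifference, (EBIT − 79,000)(1 − t)/1,680,000 = (EBIT − 885,000)(1 − t)/1,100,000.
Cancelling (1 − t) and cross-multiplying: 1,100,000·(EBIT − 79,000) = 1,680,000·(EBIT − 885,000).
Solving, EBIT = (885,000·1,680,000 − 79,000·1,100,000) / (1,680,000 − 1,100,000) = 1,399,900,000,000 / 580,000 = 2,413,620.69.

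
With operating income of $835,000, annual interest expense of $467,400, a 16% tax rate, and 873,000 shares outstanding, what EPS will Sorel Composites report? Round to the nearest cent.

Interest = $467,400.00, so EBT = $835,000 − $467,400.00 = $367,600.00.
After tax at 16%: net income = $367,600.00 × 0.84 = $308,784.00.
EPS = $308,784.00 ÷ 873,000 = $0.35.

$0.35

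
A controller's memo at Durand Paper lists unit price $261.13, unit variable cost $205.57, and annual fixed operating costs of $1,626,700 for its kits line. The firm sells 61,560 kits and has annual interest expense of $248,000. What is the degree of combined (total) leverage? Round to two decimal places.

2.21

Total contribution margin = 61,560 × $55.56 = $3,420,273.60.
Subtracting fixed costs: EBIT = $3,420,273.60 − $1,626,700 = $1,793,573.60. Interest = $248,000.00.
DOL = $3,420,273.60 ÷ $1,793,573.60 = 1.9070; DFL = $1,793,573.60 ÷ $1,545,573.60 = 1.1605.
DCL = DOL × DFL = 1.9070 × 1.1605 = 2.2131.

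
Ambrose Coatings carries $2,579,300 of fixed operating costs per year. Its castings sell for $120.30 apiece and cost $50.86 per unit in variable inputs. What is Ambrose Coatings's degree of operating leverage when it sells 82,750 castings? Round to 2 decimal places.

At 82,750 units, contribution = 82,750 × $69.44 = $5,746,160.00.
EBIT = $5,746,160.00 − $2,579,300 = $3,166,860.00.
DOL = contribution ÷ EBIT = $5,746,160.00 ÷ $3,166,860.00 = 1.8145.

1.81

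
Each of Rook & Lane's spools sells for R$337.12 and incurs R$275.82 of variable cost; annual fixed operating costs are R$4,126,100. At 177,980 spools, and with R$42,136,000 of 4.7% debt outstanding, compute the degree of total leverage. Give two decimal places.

Total contribution margin = 177,980 × R$61.30 = R$10,910,174.00.
EBIT = R$10,910,174.00 − R$4,126,100 = R$6,784,074.00. Interest = R$1,980,392.00.
DOL = R$10,910,174.00 ÷ R$6,784,074.00 = 1.6082; DFL = R$6,784,074.00 ÷ R$4,803,682.00 = 1.4123.
Combined leverage = 1.6082 × 1.4123 = 2.2713.

2.27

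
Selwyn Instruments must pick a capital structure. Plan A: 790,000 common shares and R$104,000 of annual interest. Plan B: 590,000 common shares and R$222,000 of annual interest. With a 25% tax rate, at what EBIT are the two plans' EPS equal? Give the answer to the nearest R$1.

At indifference, (EBIT − 104,000)(1 − t)/790,000 = (EBIT − 222,000)(1 − t)/590,000.
The (1 − t) factor cancels: (EBIT − 104,000) × 590,000 = (EBIT − 222,000) × 790,000.
Solving, EBIT = (222,000·790,000 − 104,000·590,000) / (790,000 − 590,000) = 114,020,000,000 / 200,000 = 570,100.00.

R$570,100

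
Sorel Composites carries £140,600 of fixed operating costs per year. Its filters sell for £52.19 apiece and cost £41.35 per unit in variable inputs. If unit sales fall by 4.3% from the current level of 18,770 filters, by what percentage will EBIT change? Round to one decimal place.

Total contribution margin = 18,770 × £10.84 = £203,466.80.
Operating income = contribution − fixed costs = £203,466.80 − £140,600 = £62,866.80.
DOL = contribution ÷ EBIT = £203,466.80 ÷ £62,866.80 = 3.2365.
%ΔEBIT = DOL × %ΔSales = 3.2365 × -4.3% = -13.9%.

-13.9%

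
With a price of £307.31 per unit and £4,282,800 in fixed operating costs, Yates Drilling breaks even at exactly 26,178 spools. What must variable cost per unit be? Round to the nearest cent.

Contribution per unit must be FC / Q = £4,282,800 / 26,178 = £163.6030.
Hence VC = price − CM = £307.31 − £163.6030 = £143.71.

£143.71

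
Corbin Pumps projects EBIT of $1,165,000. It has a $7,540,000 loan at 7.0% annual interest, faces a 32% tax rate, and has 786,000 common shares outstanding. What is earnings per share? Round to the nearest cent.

$0.55

Pre-tax income = $1,165,000 − $527,800.00 = $637,200.00.
After tax at 32%: net income = $637,200.00 × 0.68 = $433,296.00.
EPS = $433,296.00 ÷ 786,000 = $0.55.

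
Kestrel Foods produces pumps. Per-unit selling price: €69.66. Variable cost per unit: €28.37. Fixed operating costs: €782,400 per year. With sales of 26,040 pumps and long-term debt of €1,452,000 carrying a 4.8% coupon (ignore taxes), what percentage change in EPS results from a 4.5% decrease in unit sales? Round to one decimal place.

-21.7%

Contribution at this volume is 26,040 × €41.29 = €1,075,191.60.
Subtracting fixed costs: EBIT = €1,075,191.60 − €782,400 = €292,791.60.
After interest of €69,696.00, pre-tax earnings = €223,095.60.
Degree of combined leverage = contribution ÷ (EBIT − I) = €1,075,191.60 ÷ €223,095.60 = 4.8194.
EPS therefore changes by 4.8194 × (-4.5%) = -21.7%.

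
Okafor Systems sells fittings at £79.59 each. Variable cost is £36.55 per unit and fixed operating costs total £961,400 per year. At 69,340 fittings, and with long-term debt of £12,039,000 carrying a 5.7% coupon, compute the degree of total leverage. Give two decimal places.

Contribution at this volume is 69,340 × £43.04 = £2,984,393.60.
Operating income = contribution − fixed costs = £2,984,393.60 − £961,400 = £2,022,993.60. Interest = £686,223.00, so EBIT − I = £1,336,770.60.
DCL = contribution ÷ (EBIT − I) = £2,984,393.60 ÷ £1,336,770.60 = 2.2325.

2.23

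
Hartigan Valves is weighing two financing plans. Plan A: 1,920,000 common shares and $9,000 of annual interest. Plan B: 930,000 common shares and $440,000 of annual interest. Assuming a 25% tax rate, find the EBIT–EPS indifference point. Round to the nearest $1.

At indifference, (EBIT − 9,000)(1 − t)/1,920,000 = (EBIT − 440,000)(1 − t)/930,000.
Cancelling (1 − t) and cross-multiplying: 930,000·(EBIT − 9,000) = 1,920,000·(EBIT − 440,000).
EBIT × (1,920,000 − 930,000) = 440,000 × 1,920,000 − 9,000 × 930,000 = 836,430,000,000, so EBIT = 836,430,000,000 ÷ 990,000 = 844,878.79.

$844,879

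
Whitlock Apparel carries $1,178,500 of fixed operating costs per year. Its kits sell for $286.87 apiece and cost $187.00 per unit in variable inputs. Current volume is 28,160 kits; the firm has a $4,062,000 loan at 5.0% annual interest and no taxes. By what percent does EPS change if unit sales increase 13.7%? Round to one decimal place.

+26.9%

At 28,160 units, contribution = 28,160 × $99.87 = $2,812,339.20.
Subtracting fixed costs: EBIT = $2,812,339.20 − $1,178,500 = $1,633,839.20.
Interest = $203,100.00, so EBIT − I = $1,430,739.20.
Degree of combined leverage = contribution ÷ (EBIT − I) = $2,812,339.20 ÷ $1,430,739.20 = 1.9657.
EPS therefore changes by 1.9657 × (+13.7%) = +26.9%.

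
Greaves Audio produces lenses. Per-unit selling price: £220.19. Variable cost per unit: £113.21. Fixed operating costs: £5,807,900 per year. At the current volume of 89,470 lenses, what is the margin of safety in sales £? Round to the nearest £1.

Unit CM = price − variable cost = £220.19 − £113.21 = £106.98. Break-even units = £5,807,900 ÷ £106.98 = 54,289.59; break-even revenue = 54,289.59 × £220.19 = £11,954,024.13.
Current sales = 89,470 × £220.19 = £19,700,399.30.
Margin of safety = £19,700,399.30 − £11,954,024.13 = £7,746,375.

£7,746,375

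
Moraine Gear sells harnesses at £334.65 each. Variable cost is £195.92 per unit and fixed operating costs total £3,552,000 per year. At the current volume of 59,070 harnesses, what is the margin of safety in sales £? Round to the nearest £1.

£11,199,500

Each unit contributes £334.65 − £195.92 = £138.73. Break-even units = £3,552,000 ÷ £138.73 = 25,603.69; break-even revenue = 25,603.69 × £334.65 = £8,568,275.07.
Actual sales revenue = 59,070 × £334.65 = £19,767,775.50.
Margin of safety = £19,767,775.50 − £8,568,275.07 = £11,199,500.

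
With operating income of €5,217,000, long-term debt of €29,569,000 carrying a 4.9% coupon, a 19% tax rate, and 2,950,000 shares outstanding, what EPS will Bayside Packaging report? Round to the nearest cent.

€1.03

Pre-tax income = €5,217,000 − €1,448,881.00 = €3,768,119.00.
Net income = €3,768,119.00 × (1 − 0.19) = €3,052,176.39.
EPS = €3,052,176.39 ÷ 2,950,000 = €1.03.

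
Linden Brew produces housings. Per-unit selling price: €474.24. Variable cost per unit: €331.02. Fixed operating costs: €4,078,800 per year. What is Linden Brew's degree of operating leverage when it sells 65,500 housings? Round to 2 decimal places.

1.77

At 65,500 units, contribution = 65,500 × €143.22 = €9,380,910.00.
Operating income = contribution − fixed costs = €9,380,910.00 − €4,078,800 = €5,302,110.00.
DOL = contribution ÷ EBIT = €9,380,910.00 ÷ €5,302,110.00 = 1.7693.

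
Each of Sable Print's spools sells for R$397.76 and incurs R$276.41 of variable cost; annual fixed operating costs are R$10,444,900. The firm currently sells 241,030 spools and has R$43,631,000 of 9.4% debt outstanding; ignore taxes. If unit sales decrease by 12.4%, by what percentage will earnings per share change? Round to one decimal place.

-24.7%

Contribution at this volume is 241,030 × R$121.35 = R$29,248,990.50.
EBIT = R$29,248,990.50 − R$10,444,900 = R$18,804,090.50.
Interest = R$4,101,314.00, so EBIT − I = R$14,702,776.50.
Degree of combined leverage = contribution ÷ (EBIT − I) = R$29,248,990.50 ÷ R$14,702,776.50 = 1.9894.
EPS therefore changes by 1.9894 × (-12.4%) = -24.7%.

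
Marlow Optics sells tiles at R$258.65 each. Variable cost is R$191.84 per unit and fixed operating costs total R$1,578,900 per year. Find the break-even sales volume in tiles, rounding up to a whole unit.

Each unit contributes R$258.65 − R$191.84 = R$66.81.
Units to break even: R$1,578,900 ÷ R$66.81 = 23,632.69, rounded up to 23,633.

23,633 tiles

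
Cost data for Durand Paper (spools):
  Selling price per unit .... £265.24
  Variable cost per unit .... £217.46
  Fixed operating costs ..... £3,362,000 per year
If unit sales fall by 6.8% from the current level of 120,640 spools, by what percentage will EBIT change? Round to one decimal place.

-16.3%

At 120,640 units, contribution = 120,640 × £47.78 = £5,764,179.20.
EBIT = £5,764,179.20 − £3,362,000 = £2,402,179.20.
So DOL = total CM / EBIT = £5,764,179.20 / £2,402,179.20 = 2.3996.
So EBIT moves 2.3996 × (-6.8%) = -16.3%.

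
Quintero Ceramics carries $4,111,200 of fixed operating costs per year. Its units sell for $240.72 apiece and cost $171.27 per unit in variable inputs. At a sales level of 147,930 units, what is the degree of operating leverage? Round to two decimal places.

1.67

Contribution at this volume is 147,930 × $69.45 = $10,273,738.50.
EBIT = $10,273,738.50 − $4,111,200 = $6,162,538.50.
Degree of operating leverage = $10,273,738.50 / $6,162,538.50 = 1.6671.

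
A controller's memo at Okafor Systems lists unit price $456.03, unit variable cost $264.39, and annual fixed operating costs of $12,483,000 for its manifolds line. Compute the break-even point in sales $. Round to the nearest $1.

$29,704,772

CM per unit = $456.03 − $264.39 = $191.64; CM ratio = $191.64 / $456.03 = 0.4202.
Break-even sales = FC ÷ CM ratio = $12,483,000 × $456.03 / $191.64 = $29,704,772.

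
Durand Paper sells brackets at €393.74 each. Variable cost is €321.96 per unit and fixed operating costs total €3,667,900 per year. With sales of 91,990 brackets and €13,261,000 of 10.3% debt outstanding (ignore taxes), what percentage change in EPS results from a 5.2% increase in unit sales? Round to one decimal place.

At 91,990 units, contribution = 91,990 × €71.78 = €6,603,042.20.
Subtracting fixed costs: EBIT = €6,603,042.20 − €3,667,900 = €2,935,142.20.
Interest = €1,365,883.00, so EBIT − I = €1,569,259.20.
Degree of combined leverage = contribution ÷ (EBIT − I) = €6,603,042.20 ÷ €1,569,259.20 = 4.2077.
EPS therefore changes by 4.2077 × (+5.2%) = +21.9%.

+21.9%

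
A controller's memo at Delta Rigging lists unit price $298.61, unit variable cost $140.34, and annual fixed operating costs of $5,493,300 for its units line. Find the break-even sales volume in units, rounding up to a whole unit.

Unit CM = price − variable cost = $298.61 − $140.34 = $158.27.
Break-even volume = fixed costs ÷ CM per unit = $5,493,300 ÷ $158.27 = 34,708.41, so 34,709 units.

34,709 units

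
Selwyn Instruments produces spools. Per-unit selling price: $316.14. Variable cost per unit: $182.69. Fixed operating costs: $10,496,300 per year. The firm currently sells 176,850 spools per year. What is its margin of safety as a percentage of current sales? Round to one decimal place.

55.5%

Each unit contributes $316.14 − $182.69 = $133.45. Break-even units = $10,496,300 ÷ $133.45 = 78,653.43; break-even revenue = 78,653.43 × $316.14 = $24,865,494.81.
Current sales = 176,850 × $316.14 = $55,909,359.00.
Margin of safety = ($55,909,359.00 − $24,865,494.81) ÷ $55,909,359.00 = 55.5%.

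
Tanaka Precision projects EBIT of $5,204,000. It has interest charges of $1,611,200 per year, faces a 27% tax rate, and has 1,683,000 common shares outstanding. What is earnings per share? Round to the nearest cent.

Interest = $1,611,200.00, so EBT = $5,204,000 − $1,611,200.00 = $3,592,800.00.
After tax at 27%: net income = $3,592,800.00 × 0.73 = $2,622,744.00.
EPS = $2,622,744.00 ÷ 1,683,000 = $1.56.

$1.56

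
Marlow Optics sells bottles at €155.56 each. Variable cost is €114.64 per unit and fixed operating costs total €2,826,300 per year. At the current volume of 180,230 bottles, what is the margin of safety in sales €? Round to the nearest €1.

€17,292,218

Unit CM = price − variable cost = €155.56 − €114.64 = €40.92. Break-even units = €2,826,300 ÷ €40.92 = 69,068.91; break-even revenue = 69,068.91 × €155.56 = €10,744,360.41.
Current sales = 180,230 × €155.56 = €28,036,578.80.
Margin of safety = €28,036,578.80 − €10,744,360.41 = €17,292,218.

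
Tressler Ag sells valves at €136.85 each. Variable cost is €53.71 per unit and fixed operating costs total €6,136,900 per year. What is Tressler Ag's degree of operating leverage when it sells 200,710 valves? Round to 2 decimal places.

Contribution at this volume is 200,710 × €83.14 = €16,687,029.40.
Operating income = contribution − fixed costs = €16,687,029.40 − €6,136,900 = €10,550,129.40.
Degree of operating leverage = €16,687,029.40 / €10,550,129.40 = 1.5817.

1.58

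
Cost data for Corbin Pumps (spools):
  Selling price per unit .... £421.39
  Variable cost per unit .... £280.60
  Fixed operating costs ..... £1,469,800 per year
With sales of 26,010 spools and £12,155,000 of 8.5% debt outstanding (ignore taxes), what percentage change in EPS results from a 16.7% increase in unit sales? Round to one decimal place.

Total contribution margin = 26,010 × £140.79 = £3,661,947.90.
Subtracting fixed costs: EBIT = £3,661,947.90 − £1,469,800 = £2,192,147.90.
After interest of £1,033,175.00, pre-tax earnings = £1,158,972.90.
Degree of combined leverage = contribution ÷ (EBIT − I) = £3,661,947.90 ÷ £1,158,972.90 = 3.1596.
EPS therefore changes by 3.1596 × (+16.7%) = +52.8%.

+52.8%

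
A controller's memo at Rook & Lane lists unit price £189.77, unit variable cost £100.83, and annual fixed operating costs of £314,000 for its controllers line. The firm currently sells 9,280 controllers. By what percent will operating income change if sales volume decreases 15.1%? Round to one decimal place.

-24.4%

At 9,280 units, contribution = 9,280 × £88.94 = £825,363.20.
EBIT = £825,363.20 − £314,000 = £511,363.20.
DOL = contribution ÷ EBIT = £825,363.20 ÷ £511,363.20 = 1.6140.
So EBIT moves 1.6140 × (-15.1%) = -24.4%.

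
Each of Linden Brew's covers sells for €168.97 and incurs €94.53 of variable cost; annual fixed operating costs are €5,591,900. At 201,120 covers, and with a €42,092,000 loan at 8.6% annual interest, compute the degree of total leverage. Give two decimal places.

At 201,120 units, contribution = 201,120 × €74.44 = €14,971,372.80.
EBIT = €14,971,372.80 − €5,591,900 = €9,379,472.80. Interest = €3,619,912.00, so EBIT − I = €5,759,560.80.
Degree of total leverage = total CM / (EBIT − interest) = €14,971,372.80 / €5,759,560.80 = 2.5994.

2.60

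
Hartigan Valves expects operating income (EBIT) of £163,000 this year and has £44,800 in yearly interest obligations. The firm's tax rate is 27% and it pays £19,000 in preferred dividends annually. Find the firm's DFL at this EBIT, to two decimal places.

1.77

Annual interest charges come to £44,800.00.
Preferred dividends grossed up pre-tax: £19,000 / (1 − 0.27) = £26,027.40.
DFL = EBIT ÷ [EBIT − I − D_p/(1−t)] = £163,000 ÷ [£163,000 − £44,800.00 − £26,027.40] = £163,000 ÷ £92,172.60 = 1.7684.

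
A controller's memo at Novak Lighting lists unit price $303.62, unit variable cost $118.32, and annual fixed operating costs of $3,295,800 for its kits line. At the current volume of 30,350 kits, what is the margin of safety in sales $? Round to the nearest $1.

Each unit contributes $303.62 − $118.32 = $185.30. Break-even units = $3,295,800 ÷ $185.30 = 17,786.29; break-even revenue = 17,786.29 × $303.62 = $5,400,274.13.
Current sales = 30,350 × $303.62 = $9,214,867.00.
Margin of safety = $9,214,867.00 − $5,400,274.13 = $3,814,593.

$3,814,593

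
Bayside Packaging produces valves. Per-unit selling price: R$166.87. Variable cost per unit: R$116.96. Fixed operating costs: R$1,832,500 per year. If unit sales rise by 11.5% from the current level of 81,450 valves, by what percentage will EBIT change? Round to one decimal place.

+20.9%

Total contribution margin = 81,450 × R$49.91 = R$4,065,169.50.
Operating income = contribution − fixed costs = R$4,065,169.50 − R$1,832,500 = R$2,232,669.50.
So DOL = total CM / EBIT = R$4,065,169.50 / R$2,232,669.50 = 1.8208.
%ΔEBIT = DOL × %ΔSales = 1.8208 × +11.5% = +20.9%.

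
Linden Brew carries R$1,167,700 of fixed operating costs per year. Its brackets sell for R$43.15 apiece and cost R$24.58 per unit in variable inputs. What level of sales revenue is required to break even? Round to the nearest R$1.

R$2,713,315

CM per unit = R$43.15 − R$24.58 = R$18.57; CM ratio = R$18.57 / R$43.15 = 0.4304.
Break-even sales = FC ÷ CM ratio = R$1,167,700 × R$43.15 / R$18.57 = R$2,713,315.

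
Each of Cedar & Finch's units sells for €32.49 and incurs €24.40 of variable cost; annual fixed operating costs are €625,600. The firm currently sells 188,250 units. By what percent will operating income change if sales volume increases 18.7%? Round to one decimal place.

Contribution at this volume is 188,250 × €8.09 = €1,522,942.50.
Subtracting fixed costs: EBIT = €1,522,942.50 − €625,600 = €897,342.50.
DOL = contribution ÷ EBIT = €1,522,942.50 ÷ €897,342.50 = 1.6972.
%ΔEBIT = DOL × %ΔSales = 1.6972 × +18.7% = +31.7%.

+31.7%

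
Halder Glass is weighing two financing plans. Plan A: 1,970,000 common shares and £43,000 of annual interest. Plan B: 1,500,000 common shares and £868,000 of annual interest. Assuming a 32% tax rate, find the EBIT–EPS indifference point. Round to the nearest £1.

At indifference, (EBIT − 43,000)(1 − t)/1,970,000 = (EBIT − 868,000)(1 − t)/1,500,000.
The (1 − t) factor cancels: (EBIT − 43,000) × 1,500,000 = (EBIT − 868,000) × 1,970,000.
Solving, EBIT = (868,000·1,970,000 − 43,000·1,500,000) / (1,970,000 − 1,500,000) = 1,645,460,000,000 / 470,000 = 3,500,978.72.

£3,500,979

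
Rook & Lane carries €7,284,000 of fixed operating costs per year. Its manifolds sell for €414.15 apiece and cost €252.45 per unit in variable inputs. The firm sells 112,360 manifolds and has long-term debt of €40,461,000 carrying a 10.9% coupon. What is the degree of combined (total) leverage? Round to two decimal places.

2.81

Total contribution margin = 112,360 × €161.70 = €18,168,612.00.
Subtracting fixed costs: EBIT = €18,168,612.00 − €7,284,000 = €10,884,612.00. Interest = €4,410,249.00.
DOL = €18,168,612.00 ÷ €10,884,612.00 = 1.6692; DFL = €10,884,612.00 ÷ €6,474,363.00 = 1.6812.
DCL = DOL × DFL = 1.6692 × 1.6812 = 2.8063.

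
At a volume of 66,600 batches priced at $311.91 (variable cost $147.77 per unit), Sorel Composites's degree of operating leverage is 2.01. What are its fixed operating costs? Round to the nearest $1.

$5,493,055

Total contribution margin = 66,600 × $164.14 = $10,931,724.00.
DOL = contribution / EBIT, so EBIT = $10,931,724.00 / 2.01 = $5,438,668.66.
Fixed costs = CM − EBIT = $10,931,724.00 − $5,438,668.66 = $5,493,055.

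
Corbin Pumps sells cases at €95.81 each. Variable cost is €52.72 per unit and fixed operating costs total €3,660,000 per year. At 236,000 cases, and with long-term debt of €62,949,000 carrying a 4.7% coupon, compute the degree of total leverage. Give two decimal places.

Contribution at this volume is 236,000 × €43.09 = €10,169,240.00.
EBIT = €10,169,240.00 − €3,660,000 = €6,509,240.00. Interest = €2,958,603.00, so EBIT − I = €3,550,637.00.
Degree of total leverage = total CM / (EBIT − interest) = €10,169,240.00 / €3,550,637.00 = 2.8641.

2.86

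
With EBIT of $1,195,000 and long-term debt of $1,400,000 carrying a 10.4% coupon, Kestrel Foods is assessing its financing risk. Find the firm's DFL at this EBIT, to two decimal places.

Interest = $145,600.00.
Degree of financial leverage = EBIT / (EBIT − interest) = $1,195,000 / $1,049,400.00 = 1.1387.

1.14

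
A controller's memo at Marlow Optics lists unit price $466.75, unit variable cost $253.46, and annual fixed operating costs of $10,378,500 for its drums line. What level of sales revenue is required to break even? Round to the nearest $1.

$22,711,636

Contribution margin per unit = $466.75 − $253.46 = $213.29, a CM ratio of $213.29 ÷ $466.75 = 0.4570.
Break-even sales = FC ÷ CM ratio = $10,378,500 × $466.75 / $213.29 = $22,711,636.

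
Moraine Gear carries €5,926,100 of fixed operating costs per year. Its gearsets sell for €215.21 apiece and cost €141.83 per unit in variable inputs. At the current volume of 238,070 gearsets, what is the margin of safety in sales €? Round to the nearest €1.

Unit CM = price − variable cost = €215.21 − €141.83 = €73.38. Break-even units = €5,926,100 ÷ €73.38 = 80,759.06; break-even revenue = 80,759.06 × €215.21 = €17,380,157.82.
Actual sales revenue = 238,070 × €215.21 = €51,235,044.70.
Margin of safety = €51,235,044.70 − €17,380,157.82 = €33,854,887.

€33,854,887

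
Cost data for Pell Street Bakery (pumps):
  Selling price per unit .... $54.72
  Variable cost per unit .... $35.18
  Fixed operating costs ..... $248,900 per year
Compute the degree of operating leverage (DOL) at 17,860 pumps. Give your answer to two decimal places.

At 17,860 units, contribution = 17,860 × $19.54 = $348,984.40.
EBIT = $348,984.40 − $248,900 = $100,084.40.
So DOL = total CM / EBIT = $348,984.40 / $100,084.40 = 3.4869.

3.49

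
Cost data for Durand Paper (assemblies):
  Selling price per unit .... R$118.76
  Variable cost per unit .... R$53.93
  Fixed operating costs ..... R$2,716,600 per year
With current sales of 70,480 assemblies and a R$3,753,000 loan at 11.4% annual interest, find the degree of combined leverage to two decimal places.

Total contribution margin = 70,480 × R$64.83 = R$4,569,218.40.
Subtracting fixed costs: EBIT = R$4,569,218.40 − R$2,716,600 = R$1,852,618.40. Interest = R$427,842.00.
DOL = R$4,569,218.40 ÷ R$1,852,618.40 = 2.4664; DFL = R$1,852,618.40 ÷ R$1,424,776.40 = 1.3003.
Combined leverage = 2.4664 × 1.3003 = 3.2071.

3.21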